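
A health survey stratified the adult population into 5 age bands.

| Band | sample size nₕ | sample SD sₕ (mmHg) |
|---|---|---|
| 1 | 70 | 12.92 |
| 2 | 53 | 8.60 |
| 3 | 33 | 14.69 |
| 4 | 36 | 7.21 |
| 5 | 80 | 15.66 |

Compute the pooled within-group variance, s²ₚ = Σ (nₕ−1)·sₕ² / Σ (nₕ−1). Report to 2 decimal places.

162.78

Degrees of freedom: 69 + 52 + 32 + 35 + 79 = 267.
Σ(nₕ−1)sₕ² = 69·166.9264 + 52·73.96 + 32·215.7961 + 35·51.9841 + 79·245.2356 = 43462.3727.
s²ₚ = 43462.3727 / 267 = 162.7804... → 162.78.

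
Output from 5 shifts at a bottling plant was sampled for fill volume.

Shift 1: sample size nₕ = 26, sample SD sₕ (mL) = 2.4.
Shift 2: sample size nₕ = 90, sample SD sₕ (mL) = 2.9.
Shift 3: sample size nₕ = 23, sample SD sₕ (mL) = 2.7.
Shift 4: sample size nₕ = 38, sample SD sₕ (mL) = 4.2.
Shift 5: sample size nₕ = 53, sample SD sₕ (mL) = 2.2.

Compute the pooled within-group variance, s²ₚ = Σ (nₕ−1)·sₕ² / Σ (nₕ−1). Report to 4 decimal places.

Degrees of freedom: 25 + 89 + 22 + 37 + 52 = 225.
Σ(nₕ−1)sₕ² = 25·5.76 + 89·8.41 + 22·7.29 + 37·17.64 + 52·4.84 = 1957.23.
s²ₚ = 1957.23 / 225 = 8.6988 → 8.6988.

8.6988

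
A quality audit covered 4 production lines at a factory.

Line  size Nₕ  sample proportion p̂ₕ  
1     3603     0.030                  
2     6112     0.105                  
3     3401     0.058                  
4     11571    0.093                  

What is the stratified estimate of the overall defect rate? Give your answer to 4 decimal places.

0.0820

N = 3603 + 6112 + 3401 + 11571 = 24687.
Overall proportion = Σ (Nₕ/N)·p̂ₕ.
Σ Nₕp̂ₕ = 108.09 + 641.76 + 197.258 + 1076.103 = 2023.211.
2023.211 / 24687 = 0.081955... → 0.0820.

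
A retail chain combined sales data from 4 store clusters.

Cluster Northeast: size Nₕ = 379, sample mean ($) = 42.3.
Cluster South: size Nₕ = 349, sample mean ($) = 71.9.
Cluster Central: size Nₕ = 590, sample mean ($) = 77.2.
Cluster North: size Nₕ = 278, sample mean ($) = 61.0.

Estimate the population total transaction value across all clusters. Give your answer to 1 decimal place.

103630.8

Northeast: 379·42.3 = 16031.7
South: 349·71.9 = 25093.1
Central: 590·77.2 = 45548
North: 278·61.0 = 16958
τ̂ = Σ Nₕx̄ₕ = 103630.8.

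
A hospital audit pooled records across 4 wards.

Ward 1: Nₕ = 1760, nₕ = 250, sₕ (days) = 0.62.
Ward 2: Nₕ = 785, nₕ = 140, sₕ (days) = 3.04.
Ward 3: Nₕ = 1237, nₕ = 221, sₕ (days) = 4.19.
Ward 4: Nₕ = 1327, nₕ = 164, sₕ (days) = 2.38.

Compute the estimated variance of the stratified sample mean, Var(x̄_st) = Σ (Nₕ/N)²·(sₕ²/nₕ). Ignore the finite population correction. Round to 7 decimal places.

N = 5109; Wₕ = Nₕ/N.
ward 1: (1760/5109)²·0.62²/250 = 0.0001824723
ward 2: (785/5109)²·3.04²/140 = 0.0015584276
ward 3: (1237/5109)²·4.19²/221 = 0.0046569692
ward 4: (1327/5109)²·2.38²/164 = 0.0023301298
Sum = 0.0087279989 → 0.0087280.

0.0087280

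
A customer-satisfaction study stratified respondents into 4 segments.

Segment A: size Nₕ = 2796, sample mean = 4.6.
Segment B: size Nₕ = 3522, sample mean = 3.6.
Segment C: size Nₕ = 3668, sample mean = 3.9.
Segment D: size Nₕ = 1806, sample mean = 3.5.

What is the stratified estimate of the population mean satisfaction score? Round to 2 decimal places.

3.92

x̄_st = (Σ Nₕx̄ₕ) / (Σ Nₕ) = (2796·4.6 + 3522·3.6 + 3668·3.9 + 1806·3.5) / 11792
= 46167 / 11792 = 3.9151... → 3.92.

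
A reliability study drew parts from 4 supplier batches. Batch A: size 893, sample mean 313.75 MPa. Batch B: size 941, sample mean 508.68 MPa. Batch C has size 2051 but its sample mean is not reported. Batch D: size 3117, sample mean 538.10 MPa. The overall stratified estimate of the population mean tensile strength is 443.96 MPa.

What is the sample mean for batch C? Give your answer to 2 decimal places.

Σ Nₕx̄ₕ = N·μ, so 2051·x̄_C = 7002·443.96 − (893·313.75 + 941·508.68 + 3117·538.10).
= 3108607.92 − 2436104.33 = 672503.59.
x̄_C = 672503.59 / 2051 = 327.8906... → 327.89.

327.89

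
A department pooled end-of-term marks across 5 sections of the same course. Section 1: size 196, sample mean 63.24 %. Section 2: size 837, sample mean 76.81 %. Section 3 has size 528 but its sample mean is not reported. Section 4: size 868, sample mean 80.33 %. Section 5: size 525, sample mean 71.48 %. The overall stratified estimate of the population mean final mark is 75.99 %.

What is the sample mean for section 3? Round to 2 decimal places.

76.77

N = 196 + 837 + 528 + 868 + 525 = 2954.
Overall total = μ·N = 75.99·2954 = 224474.46.
Subtract the known strata: 196·63.24 + 837·76.81 + 868·80.33 + 525·71.48 = 183938.45.
Remaining total for section 3: 224474.46 − 183938.45 = 40536.01.
Divide by its size: 40536.01 / 528 = 76.7727... → 76.77.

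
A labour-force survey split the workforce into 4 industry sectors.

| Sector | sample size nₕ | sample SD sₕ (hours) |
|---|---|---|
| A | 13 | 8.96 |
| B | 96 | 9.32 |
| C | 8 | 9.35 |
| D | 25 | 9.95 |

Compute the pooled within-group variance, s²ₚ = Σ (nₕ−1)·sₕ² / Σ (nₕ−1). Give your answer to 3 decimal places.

A: (13−1)·8.96² = 12·80.2816 = 963.3792
B: (96−1)·9.32² = 95·86.8624 = 8251.928
C: (8−1)·9.35² = 7·87.4225 = 611.9575
D: (25−1)·9.95² = 24·99.0025 = 2376.06
Numerator = 12203.3247; denominator = Σ(nₕ−1) = 138.
s²ₚ = 12203.3247/138 = 88.42989... → 88.430.

88.430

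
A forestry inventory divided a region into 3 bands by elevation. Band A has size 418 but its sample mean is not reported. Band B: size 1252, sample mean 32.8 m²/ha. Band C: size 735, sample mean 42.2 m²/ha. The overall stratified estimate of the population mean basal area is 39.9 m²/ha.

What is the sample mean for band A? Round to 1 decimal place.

57.1

N = 418 + 1252 + 735 = 2405.
Overall total = μ·N = 39.9·2405 = 95959.5.
Subtract the known strata: 1252·32.8 + 735·42.2 = 72082.6.
Remaining total for band A: 95959.5 − 72082.6 = 23876.9.
Divide by its size: 23876.9 / 418 = 57.122... → 57.1.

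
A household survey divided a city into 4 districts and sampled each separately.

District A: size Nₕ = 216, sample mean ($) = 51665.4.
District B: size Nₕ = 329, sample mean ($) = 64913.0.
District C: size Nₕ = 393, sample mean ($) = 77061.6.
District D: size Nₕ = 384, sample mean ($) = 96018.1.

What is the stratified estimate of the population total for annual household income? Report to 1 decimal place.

Estimate total by summing Nₕ·x̄ₕ over strata.
216·51665.4 + 329·64913.0 + 393·77061.6 + 384·96018.1 = 11159726.4 + 21356377 + 30285208.8 + 36870950.4 = 99672262.6.

99672262.6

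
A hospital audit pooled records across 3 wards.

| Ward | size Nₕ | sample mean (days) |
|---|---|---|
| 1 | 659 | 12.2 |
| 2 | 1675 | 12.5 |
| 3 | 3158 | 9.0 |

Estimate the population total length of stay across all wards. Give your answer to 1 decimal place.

Estimate total by summing Nₕ·x̄ₕ over strata.
659·12.2 + 1675·12.5 + 3158·9.0 = 8039.8 + 20937.5 + 28422 = 57399.3.

57399.3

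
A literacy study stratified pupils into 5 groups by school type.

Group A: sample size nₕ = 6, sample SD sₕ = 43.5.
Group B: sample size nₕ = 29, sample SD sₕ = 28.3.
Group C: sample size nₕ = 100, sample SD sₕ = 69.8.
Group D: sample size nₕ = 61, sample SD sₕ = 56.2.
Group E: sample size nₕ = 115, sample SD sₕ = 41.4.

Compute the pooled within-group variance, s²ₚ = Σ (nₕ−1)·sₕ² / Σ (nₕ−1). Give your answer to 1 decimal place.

2938.3

Degrees of freedom: 5 + 28 + 99 + 60 + 114 = 306.
Σ(nₕ−1)sₕ² = 5·1892.25 + 28·800.89 + 99·4872.04 + 60·3158.44 + 114·1713.96 = 899115.97.
s²ₚ = 899115.97 / 306 = 2938.287... → 2938.3.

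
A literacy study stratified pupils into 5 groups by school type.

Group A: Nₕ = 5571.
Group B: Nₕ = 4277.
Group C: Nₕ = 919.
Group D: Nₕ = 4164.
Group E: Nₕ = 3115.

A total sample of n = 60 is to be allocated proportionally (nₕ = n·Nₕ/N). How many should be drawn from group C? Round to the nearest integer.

Share of group C = 919/18046 = 0.05093.
Allocate 60 × 0.05093 = 3.056... → 3.

3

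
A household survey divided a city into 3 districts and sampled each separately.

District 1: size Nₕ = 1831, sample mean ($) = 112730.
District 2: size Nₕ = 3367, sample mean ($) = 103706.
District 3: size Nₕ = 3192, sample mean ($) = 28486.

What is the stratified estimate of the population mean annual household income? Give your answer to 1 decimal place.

N = 8390; weights Wₕ = Nₕ/N = (0.2182, 0.4013, 0.3805).
x̄_st = Σ Wₕ·x̄ₕ = 0.2182·112730 + 0.4013·103706 + 0.3805·28486 ≈ 77057.693...
→ 77057.7.

77057.7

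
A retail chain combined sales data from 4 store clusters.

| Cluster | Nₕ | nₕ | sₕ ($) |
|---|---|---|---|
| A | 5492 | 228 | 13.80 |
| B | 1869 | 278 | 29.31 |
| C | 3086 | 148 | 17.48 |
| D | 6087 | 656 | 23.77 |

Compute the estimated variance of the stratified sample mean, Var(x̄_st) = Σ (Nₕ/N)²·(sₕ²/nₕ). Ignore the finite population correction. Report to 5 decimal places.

N = 16534. Term for each stratum: Wₕ²sₕ²/nₕ.
Var(x̄_st) = 0.09215704 + 0.03948659 + 0.07192123 + 0.11673612 = 0.32030098 → 0.32030.

0.32030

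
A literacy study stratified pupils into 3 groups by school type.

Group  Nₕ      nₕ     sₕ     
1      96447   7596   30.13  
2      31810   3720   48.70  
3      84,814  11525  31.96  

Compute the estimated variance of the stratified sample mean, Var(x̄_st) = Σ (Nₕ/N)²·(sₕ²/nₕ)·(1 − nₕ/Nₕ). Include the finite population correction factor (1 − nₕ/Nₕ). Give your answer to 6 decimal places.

0.047242

N = 213071; Wₕ = Nₕ/N.
group 1: (96447/213071)²·30.13²/7596·(1 − 7596/96447) = 0.022558783
group 2: (31810/213071)²·48.70²/3720·(1 − 3720/31810) = 0.012548208
group 3: (84814/213071)²·31.96²/11525·(1 − 11525/84814) = 0.012134734
Sum = 0.047241725 → 0.047242.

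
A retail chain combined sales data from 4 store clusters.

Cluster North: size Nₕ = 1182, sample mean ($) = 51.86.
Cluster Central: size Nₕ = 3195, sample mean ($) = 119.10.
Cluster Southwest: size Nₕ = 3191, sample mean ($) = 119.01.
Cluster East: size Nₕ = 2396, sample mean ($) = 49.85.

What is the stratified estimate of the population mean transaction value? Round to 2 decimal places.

94.44

x̄_st = (Σ Nₕx̄ₕ) / (Σ Nₕ) = (1182·51.86 + 3195·119.10 + 3191·119.01 + 2396·49.85) / 9964
= 941024.53 / 9964 = 94.4424... → 94.44.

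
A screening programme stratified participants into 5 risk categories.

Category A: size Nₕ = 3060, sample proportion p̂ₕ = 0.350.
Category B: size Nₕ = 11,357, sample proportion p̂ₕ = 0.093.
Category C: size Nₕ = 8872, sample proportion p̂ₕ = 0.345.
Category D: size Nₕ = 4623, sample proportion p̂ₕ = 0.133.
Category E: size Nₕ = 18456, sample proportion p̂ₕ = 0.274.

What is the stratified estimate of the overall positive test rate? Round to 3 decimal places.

Wₕ = Nₕ/N with N = 46368: 0.0660, 0.2449, 0.1913, 0.0997, 0.3980.
p̂_st = 0.0660·0.350 + 0.2449·0.093 + 0.1913·0.345 + 0.0997·0.133 + 0.3980·0.274 ≈ 0.23421... → 0.234.

0.234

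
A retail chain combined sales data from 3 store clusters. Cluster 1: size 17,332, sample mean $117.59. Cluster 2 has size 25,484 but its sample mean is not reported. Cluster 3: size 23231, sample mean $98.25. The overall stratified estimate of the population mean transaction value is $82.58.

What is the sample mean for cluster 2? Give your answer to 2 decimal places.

44.48

N = 17332 + 25484 + 23231 = 66047.
Overall total = μ·N = 82.58·66047 = 5454161.26.
Subtract the known strata: 17332·117.59 + 23231·98.25 = 4320515.63.
Remaining total for cluster 2: 5454161.26 − 4320515.63 = 1133645.63.
Divide by its size: 1133645.63 / 25484 = 44.4846... → 44.48.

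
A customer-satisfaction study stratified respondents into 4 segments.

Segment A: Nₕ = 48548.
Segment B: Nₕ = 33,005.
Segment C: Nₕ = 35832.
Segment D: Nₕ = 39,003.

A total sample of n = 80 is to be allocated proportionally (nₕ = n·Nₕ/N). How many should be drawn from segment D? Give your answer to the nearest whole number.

N = 48548 + 33005 + 35832 + 39003 = 156388.
n_D = 80·39003/156388 = 19.952... → 20.

20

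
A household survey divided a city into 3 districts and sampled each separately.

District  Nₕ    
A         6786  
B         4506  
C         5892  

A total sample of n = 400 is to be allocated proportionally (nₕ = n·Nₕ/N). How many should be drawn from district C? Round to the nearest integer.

Share of district C = 5892/17184 = 0.34288.
Allocate 400 × 0.34288 = 137.151... → 137.

137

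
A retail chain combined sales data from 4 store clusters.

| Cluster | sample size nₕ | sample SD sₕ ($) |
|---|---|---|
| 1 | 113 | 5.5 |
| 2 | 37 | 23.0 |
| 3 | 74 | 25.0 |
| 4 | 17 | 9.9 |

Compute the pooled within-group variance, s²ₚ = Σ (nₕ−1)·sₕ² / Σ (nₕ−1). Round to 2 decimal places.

Degrees of freedom: 112 + 36 + 73 + 16 = 237.
Σ(nₕ−1)sₕ² = 112·30.25 + 36·529 + 73·625 + 16·98.01 = 69625.16.
s²ₚ = 69625.16 / 237 = 293.7770... → 293.78.

293.78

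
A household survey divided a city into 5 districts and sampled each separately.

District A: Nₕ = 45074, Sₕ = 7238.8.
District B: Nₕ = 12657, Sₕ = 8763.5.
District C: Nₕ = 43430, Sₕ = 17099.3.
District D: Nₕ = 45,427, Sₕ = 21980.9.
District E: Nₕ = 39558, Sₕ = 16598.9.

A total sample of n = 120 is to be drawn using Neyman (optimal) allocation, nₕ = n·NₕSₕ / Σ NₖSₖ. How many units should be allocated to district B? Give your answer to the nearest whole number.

5

Σ NₕSₕ = 45074·7238.8 + 12657·8763.5 + 43430·17099.3 + 45427·21980.9 + 39558·16598.9 = 2834969520.2.
Share for B: 110919619.5/2834969520.2 = 0.03913.
n_B = 120 × 0.03913 = 4.695... → 5.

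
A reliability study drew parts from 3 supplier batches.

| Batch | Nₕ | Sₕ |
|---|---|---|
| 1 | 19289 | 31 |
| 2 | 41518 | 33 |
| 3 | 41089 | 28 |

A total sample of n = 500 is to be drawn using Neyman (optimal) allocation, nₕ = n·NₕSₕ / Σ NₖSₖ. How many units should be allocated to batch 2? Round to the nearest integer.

220

Σ NₕSₕ = 19289·31 + 41518·33 + 41089·28 = 3118545.
Share for 2: 1370094/3118545 = 0.43934.
n_2 = 500 × 0.43934 = 219.669... → 220.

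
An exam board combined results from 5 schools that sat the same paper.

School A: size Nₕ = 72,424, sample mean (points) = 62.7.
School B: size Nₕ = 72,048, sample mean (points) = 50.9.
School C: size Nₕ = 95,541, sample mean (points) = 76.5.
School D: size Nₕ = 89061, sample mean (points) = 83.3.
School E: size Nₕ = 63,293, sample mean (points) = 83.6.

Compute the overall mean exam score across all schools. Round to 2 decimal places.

N = 392367; weights Wₕ = Nₕ/N = (0.1846, 0.1836, 0.2435, 0.2270, 0.1613).
x̄_st = Σ Wₕ·x̄ₕ = 0.1846·62.7 + 0.1836·50.9 + 0.2435·76.5 + 0.2270·83.3 + 0.1613·83.6 ≈ 71.9408...
→ 71.94.

71.94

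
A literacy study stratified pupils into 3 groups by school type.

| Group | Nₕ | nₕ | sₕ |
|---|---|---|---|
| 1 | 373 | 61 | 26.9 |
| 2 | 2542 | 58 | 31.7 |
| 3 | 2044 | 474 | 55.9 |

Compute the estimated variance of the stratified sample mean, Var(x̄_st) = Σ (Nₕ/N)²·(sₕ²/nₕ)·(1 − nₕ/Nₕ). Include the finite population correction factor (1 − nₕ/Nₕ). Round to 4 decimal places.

N = 4959. Term for each stratum: Wₕ²sₕ²/nₕ·(1−nₕ/Nₕ).
Var(x̄_st) = 0.0561371 + 4.4486624 + 0.8602756 = 5.3650751 → 5.3651.

5.3651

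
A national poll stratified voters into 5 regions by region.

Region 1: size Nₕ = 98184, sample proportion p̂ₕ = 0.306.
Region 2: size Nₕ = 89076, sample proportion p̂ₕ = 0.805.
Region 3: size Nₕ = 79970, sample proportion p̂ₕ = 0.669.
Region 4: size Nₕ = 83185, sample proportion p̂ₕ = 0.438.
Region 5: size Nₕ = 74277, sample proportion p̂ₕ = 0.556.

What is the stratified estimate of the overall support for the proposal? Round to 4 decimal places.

0.5486

N = 98184 + 89076 + 79970 + 83185 + 74277 = 424692.
Overall proportion = Σ (Nₕ/N)·p̂ₕ.
Σ Nₕp̂ₕ = 30044.304 + 71706.18 + 53499.93 + 36435.03 + 41298.012 = 232983.456.
232983.456 / 424692 = 0.548594... → 0.5486.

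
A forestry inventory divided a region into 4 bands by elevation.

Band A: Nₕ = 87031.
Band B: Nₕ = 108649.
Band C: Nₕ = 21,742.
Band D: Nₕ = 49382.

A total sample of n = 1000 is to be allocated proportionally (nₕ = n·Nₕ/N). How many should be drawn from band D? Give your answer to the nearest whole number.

185

N = 87031 + 108649 + 21742 + 49382 = 266804.
n_D = 1000·49382/266804 = 185.087... → 185.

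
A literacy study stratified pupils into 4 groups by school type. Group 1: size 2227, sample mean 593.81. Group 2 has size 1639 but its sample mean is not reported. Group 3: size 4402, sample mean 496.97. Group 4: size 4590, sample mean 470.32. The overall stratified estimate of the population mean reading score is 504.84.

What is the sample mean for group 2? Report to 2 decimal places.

501.76

N = 2227 + 1639 + 4402 + 4590 = 12858.
Overall total = μ·N = 504.84·12858 = 6491232.72.
Subtract the known strata: 2227·593.81 + 4402·496.97 + 4590·470.32 = 5668845.61.
Remaining total for group 2: 6491232.72 − 5668845.61 = 822387.11.
Divide by its size: 822387.11 / 1639 = 501.7615... → 501.76.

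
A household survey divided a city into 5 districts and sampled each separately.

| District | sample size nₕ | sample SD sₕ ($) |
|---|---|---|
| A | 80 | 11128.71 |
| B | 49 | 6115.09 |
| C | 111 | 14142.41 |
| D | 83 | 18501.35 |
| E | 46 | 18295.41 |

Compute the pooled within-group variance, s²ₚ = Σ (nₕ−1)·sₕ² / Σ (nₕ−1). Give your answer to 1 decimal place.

210744162.9

Degrees of freedom: 79 + 48 + 110 + 82 + 45 = 364.
Σ(nₕ−1)sₕ² = 79·123848186.2641 + 48·37394325.7081 + 110·200007760.6081 + 82·342299951.8225 + 45·334722027.0681 = 76710875283.2532.
s²ₚ = 76710875283.2532 / 364 = 210744162.866... → 210744162.9.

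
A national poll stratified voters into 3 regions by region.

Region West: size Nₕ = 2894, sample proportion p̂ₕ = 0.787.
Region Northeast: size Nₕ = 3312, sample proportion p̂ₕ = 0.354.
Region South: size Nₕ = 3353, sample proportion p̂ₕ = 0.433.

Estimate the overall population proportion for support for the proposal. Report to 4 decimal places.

0.5128

Wₕ = Nₕ/N with N = 9559: 0.3028, 0.3465, 0.3508.
p̂_st = 0.3028·0.787 + 0.3465·0.354 + 0.3508·0.433 ≈ 0.512802... → 0.5128.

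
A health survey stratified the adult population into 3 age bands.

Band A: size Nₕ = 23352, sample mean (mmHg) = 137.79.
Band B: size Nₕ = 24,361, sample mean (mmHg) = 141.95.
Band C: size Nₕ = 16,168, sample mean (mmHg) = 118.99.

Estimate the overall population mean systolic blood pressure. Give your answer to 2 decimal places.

x̄_st = (Σ Nₕx̄ₕ) / (Σ Nₕ) = (23352·137.79 + 24361·141.95 + 16168·118.99) / 63881
= 8599546.35 / 63881 = 134.6182... → 134.62.

134.62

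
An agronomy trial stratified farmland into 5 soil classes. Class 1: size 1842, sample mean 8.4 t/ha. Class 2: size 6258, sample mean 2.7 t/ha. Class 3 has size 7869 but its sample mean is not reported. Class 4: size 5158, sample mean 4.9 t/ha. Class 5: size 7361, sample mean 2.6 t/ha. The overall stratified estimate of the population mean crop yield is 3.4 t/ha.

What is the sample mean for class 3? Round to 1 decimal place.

N = 1842 + 6258 + 7869 + 5158 + 7361 = 28488.
Overall total = μ·N = 3.4·28488 = 96859.2.
Subtract the known strata: 1842·8.4 + 6258·2.7 + 5158·4.9 + 7361·2.6 = 76782.2.
Remaining total for class 3: 96859.2 − 76782.2 = 20077.
Divide by its size: 20077 / 7869 = 2.551... → 2.6.

2.6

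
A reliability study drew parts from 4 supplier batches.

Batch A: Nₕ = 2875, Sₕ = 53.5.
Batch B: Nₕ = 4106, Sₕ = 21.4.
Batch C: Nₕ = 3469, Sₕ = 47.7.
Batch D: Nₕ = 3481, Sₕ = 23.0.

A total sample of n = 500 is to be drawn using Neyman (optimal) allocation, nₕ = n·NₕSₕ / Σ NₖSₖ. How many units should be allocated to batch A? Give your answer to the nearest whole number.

Σ NₕSₕ = 2875·53.5 + 4106·21.4 + 3469·47.7 + 3481·23.0 = 487215.2.
Share for A: 153812.5/487215.2 = 0.31570.
n_A = 500 × 0.31570 = 157.849... → 158.

158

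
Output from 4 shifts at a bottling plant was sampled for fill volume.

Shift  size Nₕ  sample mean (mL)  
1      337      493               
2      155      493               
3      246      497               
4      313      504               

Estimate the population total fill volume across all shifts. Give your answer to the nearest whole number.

522570

1: 337·493 = 166141
2: 155·493 = 76415
3: 246·497 = 122262
4: 313·504 = 157752
τ̂ = Σ Nₕx̄ₕ = 522570.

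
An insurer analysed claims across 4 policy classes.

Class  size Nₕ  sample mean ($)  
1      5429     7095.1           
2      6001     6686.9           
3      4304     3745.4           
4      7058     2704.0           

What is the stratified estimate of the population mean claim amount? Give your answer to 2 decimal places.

N = 5429 + 6001 + 4304 + 7058 = 22792.
Weight each subgroup mean by Nₕ/N and sum.
Σ Nₕx̄ₕ = 5429·7095.1 + 6001·6686.9 + 4304·3745.4 + 7058·2704.0 = 38519297.9 + 40128086.9 + 16120201.6 + 19084832 = 113852418.4.
Divide by N: 113852418.4 / 22792 = 4995.2799... → 4995.28.

4995.28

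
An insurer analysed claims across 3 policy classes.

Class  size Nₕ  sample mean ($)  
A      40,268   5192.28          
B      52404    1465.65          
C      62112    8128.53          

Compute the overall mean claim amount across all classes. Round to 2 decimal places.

N = 154784; weights Wₕ = Nₕ/N = (0.2602, 0.3386, 0.4013).
x̄_st = Σ Wₕ·x̄ₕ = 0.2602·5192.28 + 0.3386·1465.65 + 0.4013·8128.53 ≈ 5108.8479...
→ 5108.85.

5108.85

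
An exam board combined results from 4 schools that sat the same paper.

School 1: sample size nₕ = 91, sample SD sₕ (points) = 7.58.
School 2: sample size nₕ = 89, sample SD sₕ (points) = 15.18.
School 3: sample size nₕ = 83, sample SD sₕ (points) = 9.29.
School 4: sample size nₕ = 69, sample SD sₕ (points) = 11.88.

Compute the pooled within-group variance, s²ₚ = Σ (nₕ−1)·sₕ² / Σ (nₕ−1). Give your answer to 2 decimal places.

128.42

Degrees of freedom: 90 + 88 + 82 + 68 = 328.
Σ(nₕ−1)sₕ² = 90·57.4564 + 88·230.4324 + 82·86.3041 + 68·141.1344 = 42123.2026.
s²ₚ = 42123.2026 / 328 = 128.4244... → 128.42.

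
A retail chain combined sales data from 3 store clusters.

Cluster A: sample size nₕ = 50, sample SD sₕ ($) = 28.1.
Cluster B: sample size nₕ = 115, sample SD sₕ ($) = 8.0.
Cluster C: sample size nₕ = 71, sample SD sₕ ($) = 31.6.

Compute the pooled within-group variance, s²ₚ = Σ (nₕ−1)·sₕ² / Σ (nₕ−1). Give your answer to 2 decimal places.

A: (50−1)·28.1² = 49·789.61 = 38690.89
B: (115−1)·8.0² = 114·64 = 7296
C: (71−1)·31.6² = 70·998.56 = 69899.2
Numerator = 115886.09; denominator = Σ(nₕ−1) = 233.
s²ₚ = 115886.09/233 = 497.3652... → 497.37.

497.37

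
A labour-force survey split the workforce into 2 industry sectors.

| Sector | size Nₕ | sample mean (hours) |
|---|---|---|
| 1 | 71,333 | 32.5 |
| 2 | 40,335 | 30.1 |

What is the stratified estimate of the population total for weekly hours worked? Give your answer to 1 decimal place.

Population total = Σ Nₕ·x̄ₕ (each stratum's size times its mean).
71333·32.5 + 40335·30.1 = 2318322.5 + 1214083.5 = 3532406.0.

3532406.0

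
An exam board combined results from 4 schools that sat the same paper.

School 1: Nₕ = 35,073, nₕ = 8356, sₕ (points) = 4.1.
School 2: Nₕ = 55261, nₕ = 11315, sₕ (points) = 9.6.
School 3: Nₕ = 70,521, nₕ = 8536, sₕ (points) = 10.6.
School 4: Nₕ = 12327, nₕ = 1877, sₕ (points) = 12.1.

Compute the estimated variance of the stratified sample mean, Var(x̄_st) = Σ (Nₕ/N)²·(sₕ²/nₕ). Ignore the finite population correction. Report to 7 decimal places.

0.0034897

N = 173182; Wₕ = Nₕ/N.
school 1: (35073/173182)²·4.1²/8356 = 0.0000825106
school 2: (55261/173182)²·9.6²/11315 = 0.0008293157
school 3: (70521/173182)²·10.6²/8536 = 0.0021826734
school 4: (12327/173182)²·12.1²/1877 = 0.0003951989
Sum = 0.0034896986 → 0.0034897.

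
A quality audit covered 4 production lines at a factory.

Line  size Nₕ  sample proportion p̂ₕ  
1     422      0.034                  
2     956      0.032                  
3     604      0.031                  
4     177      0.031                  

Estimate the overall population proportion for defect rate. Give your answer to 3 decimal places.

0.032

N = 422 + 956 + 604 + 177 = 2159.
Overall proportion = Σ (Nₕ/N)·p̂ₕ.
Σ Nₕp̂ₕ = 14.348 + 30.592 + 18.724 + 5.487 = 69.151.
69.151 / 2159 = 0.03203... → 0.032.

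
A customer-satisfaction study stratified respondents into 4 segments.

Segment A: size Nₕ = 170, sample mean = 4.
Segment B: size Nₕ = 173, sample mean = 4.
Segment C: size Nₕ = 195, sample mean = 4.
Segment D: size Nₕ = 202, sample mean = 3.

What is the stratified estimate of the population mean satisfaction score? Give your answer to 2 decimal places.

3.73

x̄_st = (Σ Nₕx̄ₕ) / (Σ Nₕ) = (170·4 + 173·4 + 195·4 + 202·3) / 740
= 2758 / 740 = 3.7270... → 3.73.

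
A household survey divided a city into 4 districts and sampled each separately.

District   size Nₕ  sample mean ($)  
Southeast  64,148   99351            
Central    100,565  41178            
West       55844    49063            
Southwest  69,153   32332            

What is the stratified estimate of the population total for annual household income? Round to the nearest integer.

15489962486

Population total = Σ Nₕ·x̄ₕ (each stratum's size times its mean).
64148·99351 + 100565·41178 + 55844·49063 + 69153·32332 = 6373167948 + 4141065570 + 2739874172 + 2235854796 = 15489962486.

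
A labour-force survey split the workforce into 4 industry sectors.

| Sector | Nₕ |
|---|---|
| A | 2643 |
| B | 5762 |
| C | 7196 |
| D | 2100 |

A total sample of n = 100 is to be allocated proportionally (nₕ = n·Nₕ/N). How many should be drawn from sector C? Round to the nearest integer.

41

Share of sector C = 7196/17701 = 0.40653.
Allocate 100 × 0.40653 = 40.653... → 41.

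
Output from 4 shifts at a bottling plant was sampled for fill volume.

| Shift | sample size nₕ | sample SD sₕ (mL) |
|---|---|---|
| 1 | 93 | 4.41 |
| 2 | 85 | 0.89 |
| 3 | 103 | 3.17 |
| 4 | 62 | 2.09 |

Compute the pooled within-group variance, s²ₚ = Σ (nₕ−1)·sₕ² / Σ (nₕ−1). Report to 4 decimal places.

9.2838

1: (93−1)·4.41² = 92·19.4481 = 1789.2252
2: (85−1)·0.89² = 84·0.7921 = 66.5364
3: (103−1)·3.17² = 102·10.0489 = 1024.9878
4: (62−1)·2.09² = 61·4.3681 = 266.4541
Numerator = 3147.2035; denominator = Σ(nₕ−1) = 339.
s²ₚ = 3147.2035/339 = 9.283786... → 9.2838.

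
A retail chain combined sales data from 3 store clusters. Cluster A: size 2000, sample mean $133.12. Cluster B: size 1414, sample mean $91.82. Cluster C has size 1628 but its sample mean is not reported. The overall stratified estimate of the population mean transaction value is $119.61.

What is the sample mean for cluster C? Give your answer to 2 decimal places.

N = 2000 + 1414 + 1628 = 5042.
Overall total = μ·N = 119.61·5042 = 603073.62.
Subtract the known strata: 2000·133.12 + 1414·91.82 = 396073.48.
Remaining total for cluster C: 603073.62 − 396073.48 = 207000.14.
Divide by its size: 207000.14 / 1628 = 127.1500... → 127.15.

127.15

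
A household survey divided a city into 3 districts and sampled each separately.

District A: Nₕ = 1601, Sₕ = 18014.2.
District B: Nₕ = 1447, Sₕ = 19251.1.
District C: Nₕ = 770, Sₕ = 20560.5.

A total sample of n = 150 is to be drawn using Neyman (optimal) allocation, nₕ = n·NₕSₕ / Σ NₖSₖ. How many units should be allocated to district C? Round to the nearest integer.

33

A: NₕSₕ = 1601·18014.2 = 28840734.2
B: NₕSₕ = 1447·19251.1 = 27856341.7
C: NₕSₕ = 770·20560.5 = 15831585
Σ NₕSₕ = 72528660.9.
n_C = 150·15831585/72528660.9 = 32.742... → 33.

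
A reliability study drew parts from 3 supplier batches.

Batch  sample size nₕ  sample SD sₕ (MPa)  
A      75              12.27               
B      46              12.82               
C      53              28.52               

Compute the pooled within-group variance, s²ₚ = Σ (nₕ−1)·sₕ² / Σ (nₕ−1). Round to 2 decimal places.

A: (75−1)·12.27² = 74·150.5529 = 11140.9146
B: (46−1)·12.82² = 45·164.3524 = 7395.858
C: (53−1)·28.52² = 52·813.3904 = 42296.3008
Numerator = 60833.0734; denominator = Σ(nₕ−1) = 171.
s²ₚ = 60833.0734/171 = 355.7490... → 355.75.

355.75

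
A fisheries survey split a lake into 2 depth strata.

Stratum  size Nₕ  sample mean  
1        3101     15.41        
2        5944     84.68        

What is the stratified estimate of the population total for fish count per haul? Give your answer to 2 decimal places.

551124.33

Population total = Σ Nₕ·x̄ₕ (each stratum's size times its mean).
3101·15.41 + 5944·84.68 = 47786.41 + 503337.92 = 551124.33.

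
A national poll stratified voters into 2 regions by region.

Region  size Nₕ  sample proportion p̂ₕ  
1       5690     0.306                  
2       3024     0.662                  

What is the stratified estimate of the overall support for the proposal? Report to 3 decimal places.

Wₕ = Nₕ/N with N = 8714: 0.6530, 0.3470.
p̂_st = 0.6530·0.306 + 0.3470·0.662 ≈ 0.42954... → 0.430.

0.430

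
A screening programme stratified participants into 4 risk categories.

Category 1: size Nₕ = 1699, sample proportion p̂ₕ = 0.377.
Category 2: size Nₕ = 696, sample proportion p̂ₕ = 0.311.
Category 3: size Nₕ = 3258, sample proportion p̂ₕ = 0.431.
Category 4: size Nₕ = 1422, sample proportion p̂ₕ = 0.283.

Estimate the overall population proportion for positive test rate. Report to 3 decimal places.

0.376

N = 1699 + 696 + 3258 + 1422 = 7075.
Overall proportion = Σ (Nₕ/N)·p̂ₕ.
Σ Nₕp̂ₕ = 640.523 + 216.456 + 1404.198 + 402.426 = 2663.603.
2663.603 / 7075 = 0.37648... → 0.376.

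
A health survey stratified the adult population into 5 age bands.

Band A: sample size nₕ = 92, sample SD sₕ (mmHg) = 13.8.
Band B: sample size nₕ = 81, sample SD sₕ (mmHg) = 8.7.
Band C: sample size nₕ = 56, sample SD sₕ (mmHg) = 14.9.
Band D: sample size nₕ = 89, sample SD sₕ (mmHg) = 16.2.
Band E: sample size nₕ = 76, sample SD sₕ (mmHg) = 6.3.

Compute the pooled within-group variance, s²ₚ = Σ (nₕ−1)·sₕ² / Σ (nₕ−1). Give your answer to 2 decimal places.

158.53

Degrees of freedom: 91 + 80 + 55 + 88 + 75 = 389.
Σ(nₕ−1)sₕ² = 91·190.44 + 80·75.69 + 55·222.01 + 88·262.44 + 75·39.69 = 61667.26.
s²ₚ = 61667.26 / 389 = 158.5277... → 158.53.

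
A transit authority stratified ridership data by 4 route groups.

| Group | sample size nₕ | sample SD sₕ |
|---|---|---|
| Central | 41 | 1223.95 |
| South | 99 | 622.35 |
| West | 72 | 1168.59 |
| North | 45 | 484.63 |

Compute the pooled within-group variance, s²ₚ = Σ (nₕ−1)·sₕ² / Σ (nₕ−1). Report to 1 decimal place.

Degrees of freedom: 40 + 98 + 71 + 44 = 253.
Σ(nₕ−1)sₕ² = 40·1498053.6025 + 98·387319.5225 + 71·1365602.5881 + 44·234866.2369 = 205171355.4837.
s²ₚ = 205171355.4837 / 253 = 810953.974... → 810954.0.

810954.0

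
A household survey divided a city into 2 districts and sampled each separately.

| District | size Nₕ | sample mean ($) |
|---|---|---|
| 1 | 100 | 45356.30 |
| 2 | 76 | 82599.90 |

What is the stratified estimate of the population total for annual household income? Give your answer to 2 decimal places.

10813222.40

1: 100·45356.30 = 4535630
2: 76·82599.90 = 6277592.4
τ̂ = Σ Nₕx̄ₕ = 10813222.40.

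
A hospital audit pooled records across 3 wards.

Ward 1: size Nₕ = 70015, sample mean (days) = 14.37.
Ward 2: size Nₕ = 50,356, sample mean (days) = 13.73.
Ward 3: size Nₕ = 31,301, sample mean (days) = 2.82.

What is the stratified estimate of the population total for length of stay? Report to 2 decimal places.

1785772.25

1: 70015·14.37 = 1006115.55
2: 50356·13.73 = 691387.88
3: 31301·2.82 = 88268.82
τ̂ = Σ Nₕx̄ₕ = 1785772.25.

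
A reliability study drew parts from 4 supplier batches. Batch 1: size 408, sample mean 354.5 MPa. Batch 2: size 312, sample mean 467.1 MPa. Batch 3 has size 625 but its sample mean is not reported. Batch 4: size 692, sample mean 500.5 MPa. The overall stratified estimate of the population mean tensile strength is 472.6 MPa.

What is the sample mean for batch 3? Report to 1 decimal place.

521.6

N = 408 + 312 + 625 + 692 = 2037.
Overall total = μ·N = 472.6·2037 = 962686.2.
Subtract the known strata: 408·354.5 + 312·467.1 + 692·500.5 = 636717.2.
Remaining total for batch 3: 962686.2 − 636717.2 = 325969.
Divide by its size: 325969 / 625 = 521.550... → 521.6.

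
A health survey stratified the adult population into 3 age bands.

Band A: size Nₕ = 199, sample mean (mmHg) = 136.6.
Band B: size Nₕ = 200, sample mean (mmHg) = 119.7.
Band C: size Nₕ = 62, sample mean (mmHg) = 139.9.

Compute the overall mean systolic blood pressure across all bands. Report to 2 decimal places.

N = 199 + 200 + 62 = 461.
Overall mean = Σ (Nₕ/N)·x̄ₕ — weight by population share, not a simple average.
Σ Nₕx̄ₕ = 199·136.6 + 200·119.7 + 62·139.9 = 27183.4 + 23940 + 8673.8 = 59797.2.
Divide by N: 59797.2 / 461 = 129.7119... → 129.71.

129.71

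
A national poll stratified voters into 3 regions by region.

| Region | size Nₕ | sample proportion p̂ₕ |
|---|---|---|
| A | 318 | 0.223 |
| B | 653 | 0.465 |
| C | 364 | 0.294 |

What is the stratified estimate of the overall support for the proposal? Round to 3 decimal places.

N = 318 + 653 + 364 = 1335.
Overall proportion = Σ (Nₕ/N)·p̂ₕ.
Σ Nₕp̂ₕ = 70.914 + 303.645 + 107.016 = 481.575.
481.575 / 1335 = 0.36073... → 0.361.

0.361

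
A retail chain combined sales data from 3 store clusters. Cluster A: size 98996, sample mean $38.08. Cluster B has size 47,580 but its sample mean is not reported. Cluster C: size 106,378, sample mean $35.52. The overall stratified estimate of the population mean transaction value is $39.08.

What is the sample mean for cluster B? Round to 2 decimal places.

49.12

Σ Nₕx̄ₕ = N·μ, so 47580·x̄_B = 252954·39.08 − (98996·38.08 + 106378·35.52).
= 9885442.32 − 7548314.24 = 2337128.08.
x̄_B = 2337128.08 / 47580 = 49.1200... → 49.12.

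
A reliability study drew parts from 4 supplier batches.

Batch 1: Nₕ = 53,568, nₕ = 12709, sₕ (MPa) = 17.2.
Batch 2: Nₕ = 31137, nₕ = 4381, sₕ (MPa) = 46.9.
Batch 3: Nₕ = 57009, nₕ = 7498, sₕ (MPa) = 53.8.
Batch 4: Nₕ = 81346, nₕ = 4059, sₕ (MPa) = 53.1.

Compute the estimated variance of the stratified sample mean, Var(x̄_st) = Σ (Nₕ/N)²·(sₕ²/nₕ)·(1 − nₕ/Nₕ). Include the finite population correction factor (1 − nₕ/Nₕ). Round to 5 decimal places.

N = 223060; Wₕ = Nₕ/N.
batch 1: (53568/223060)²·17.2²/12709·(1 − 12709/53568) = 0.00102399
batch 2: (31137/223060)²·46.9²/4381·(1 − 4381/31137) = 0.00840673
batch 3: (57009/223060)²·53.8²/7498·(1 − 7498/57009) = 0.02189883
batch 4: (81346/223060)²·53.1²/4059·(1 − 4059/81346) = 0.08777468
Sum = 0.11910422 → 0.11910.

0.11910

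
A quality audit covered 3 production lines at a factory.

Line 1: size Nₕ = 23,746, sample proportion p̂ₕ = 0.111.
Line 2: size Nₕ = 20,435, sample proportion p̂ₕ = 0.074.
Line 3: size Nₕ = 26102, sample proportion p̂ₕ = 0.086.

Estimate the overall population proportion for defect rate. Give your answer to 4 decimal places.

N = 23746 + 20435 + 26102 = 70283.
Overall proportion = Σ (Nₕ/N)·p̂ₕ.
Σ Nₕp̂ₕ = 2635.806 + 1512.19 + 2244.772 = 6392.768.
6392.768 / 70283 = 0.090958... → 0.0910.

0.0910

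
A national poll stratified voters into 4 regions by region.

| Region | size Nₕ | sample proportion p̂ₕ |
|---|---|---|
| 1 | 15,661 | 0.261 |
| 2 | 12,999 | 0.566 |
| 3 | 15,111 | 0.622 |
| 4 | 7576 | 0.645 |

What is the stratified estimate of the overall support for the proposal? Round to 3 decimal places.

N = 15661 + 12999 + 15111 + 7576 = 51347.
Overall proportion = Σ (Nₕ/N)·p̂ₕ.
Σ Nₕp̂ₕ = 4087.521 + 7357.434 + 9399.042 + 4886.52 = 25730.517.
25730.517 / 51347 = 0.50111... → 0.501.

0.501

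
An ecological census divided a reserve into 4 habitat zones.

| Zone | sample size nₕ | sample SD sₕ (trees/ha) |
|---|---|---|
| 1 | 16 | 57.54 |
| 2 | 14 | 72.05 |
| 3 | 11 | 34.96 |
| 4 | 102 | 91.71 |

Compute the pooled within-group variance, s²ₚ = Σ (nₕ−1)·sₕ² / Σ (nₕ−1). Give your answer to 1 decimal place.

7042.1

Degrees of freedom: 15 + 13 + 10 + 101 = 139.
Σ(nₕ−1)sₕ² = 15·3310.8516 + 13·5191.2025 + 10·1222.2016 + 101·8410.7241 = 978853.5566.
s²ₚ = 978853.5566 / 139 = 7042.112... → 7042.1.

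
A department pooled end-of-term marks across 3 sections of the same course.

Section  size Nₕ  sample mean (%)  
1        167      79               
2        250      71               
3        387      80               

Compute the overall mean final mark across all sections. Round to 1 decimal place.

77.0

N = 167 + 250 + 387 = 804.
Overall mean = Σ (Nₕ/N)·x̄ₕ — weight by population share, not a simple average.
Σ Nₕx̄ₕ = 167·79 + 250·71 + 387·80 = 13193 + 17750 + 30960 = 61903.
Divide by N: 61903 / 804 = 76.994... → 77.0.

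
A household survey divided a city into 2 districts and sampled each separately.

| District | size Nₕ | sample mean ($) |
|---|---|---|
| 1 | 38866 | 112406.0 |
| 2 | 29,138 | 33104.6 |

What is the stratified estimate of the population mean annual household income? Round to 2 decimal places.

x̄_st = (Σ Nₕx̄ₕ) / (Σ Nₕ) = (38866·112406.0 + 29138·33104.6) / 68004
= 5333373430.8 / 68004 = 78427.3488... → 78427.35.

78427.35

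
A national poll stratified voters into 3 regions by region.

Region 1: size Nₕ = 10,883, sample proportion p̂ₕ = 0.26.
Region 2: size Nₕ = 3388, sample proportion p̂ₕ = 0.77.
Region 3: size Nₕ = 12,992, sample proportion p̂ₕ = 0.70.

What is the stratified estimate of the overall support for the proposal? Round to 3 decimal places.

0.533

N = 10883 + 3388 + 12992 = 27263.
Overall proportion = Σ (Nₕ/N)·p̂ₕ.
Σ Nₕp̂ₕ = 2829.58 + 2608.76 + 9094.4 = 14532.74.
14532.74 / 27263 = 0.53306... → 0.533.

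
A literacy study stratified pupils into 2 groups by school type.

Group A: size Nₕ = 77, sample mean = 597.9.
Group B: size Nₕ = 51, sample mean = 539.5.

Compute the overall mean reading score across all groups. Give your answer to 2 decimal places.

N = 128; weights Wₕ = Nₕ/N = (0.6016, 0.3984).
x̄_st = Σ Wₕ·x̄ₕ = 0.6016·597.9 + 0.3984·539.5 ≈ 574.6313...
→ 574.63.

574.63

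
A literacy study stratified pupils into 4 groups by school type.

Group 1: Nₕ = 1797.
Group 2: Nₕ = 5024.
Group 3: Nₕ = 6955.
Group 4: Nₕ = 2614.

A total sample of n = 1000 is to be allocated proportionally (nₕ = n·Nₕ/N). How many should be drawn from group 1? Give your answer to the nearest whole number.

Share of group 1 = 1797/16390 = 0.10964.
Allocate 1000 × 0.10964 = 109.640... → 110.

110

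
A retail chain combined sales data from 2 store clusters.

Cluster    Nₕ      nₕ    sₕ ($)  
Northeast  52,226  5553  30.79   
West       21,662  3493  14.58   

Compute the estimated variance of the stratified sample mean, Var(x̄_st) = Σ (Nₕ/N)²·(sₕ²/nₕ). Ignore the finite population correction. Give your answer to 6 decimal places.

N = 73888; Wₕ = Nₕ/N.
cluster Northeast: (52226/73888)²·30.79²/5553 = 0.085293790
cluster West: (21662/73888)²·14.58²/3493 = 0.005230771
Sum = 0.090524561 → 0.090525.

0.090525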